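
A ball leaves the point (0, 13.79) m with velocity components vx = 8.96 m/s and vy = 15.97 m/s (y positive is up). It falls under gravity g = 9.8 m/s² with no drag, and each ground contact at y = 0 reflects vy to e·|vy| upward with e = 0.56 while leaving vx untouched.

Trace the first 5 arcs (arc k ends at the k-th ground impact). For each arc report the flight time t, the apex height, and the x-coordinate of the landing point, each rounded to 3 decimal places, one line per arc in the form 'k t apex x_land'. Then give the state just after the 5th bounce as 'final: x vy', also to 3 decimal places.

Arc 1: start y=13.790, vy=15.970 → t=3.968, apex=26.802, x_land=35.557, impact vy=-22.920
  bounce: vy ← 0.56·22.920 = 12.835
Arc 2: start y=0.000, vy=12.835 → t=2.619, apex=8.405, x_land=59.027, impact vy=-12.835
  bounce: vy ← 0.56·12.835 = 7.188
Arc 3: start y=0.000, vy=7.188 → t=1.467, apex=2.636, x_land=72.170, impact vy=-7.188
  bounce: vy ← 0.56·7.188 = 4.025
Arc 4: start y=0.000, vy=4.025 → t=0.821, apex=0.827, x_land=79.530, impact vy=-4.025
  bounce: vy ← 0.56·4.025 = 2.254
Arc 5: start y=0.000, vy=2.254 → t=0.460, apex=0.259, x_land=83.652, impact vy=-2.254
  bounce: vy ← 0.56·2.254 = 1.262

1 3.968 26.802 35.557
2 2.619 8.405 59.027
3 1.467 2.636 72.170
4 0.821 0.827 79.530
5 0.460 0.259 83.652
final: 83.652 1.262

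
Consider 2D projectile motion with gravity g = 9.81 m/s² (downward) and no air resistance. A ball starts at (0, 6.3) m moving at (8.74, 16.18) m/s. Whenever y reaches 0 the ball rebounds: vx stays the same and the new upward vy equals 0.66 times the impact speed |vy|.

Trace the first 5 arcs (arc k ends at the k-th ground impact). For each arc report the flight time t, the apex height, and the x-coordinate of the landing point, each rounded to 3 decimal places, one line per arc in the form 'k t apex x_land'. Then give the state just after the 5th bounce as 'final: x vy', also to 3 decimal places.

Arc 1: start y=6.300, vy=16.180 → t=3.651, apex=19.643, x_land=31.906, impact vy=-19.632
  bounce: vy ← 0.66·19.632 = 12.957
Arc 2: start y=0.000, vy=12.957 → t=2.642, apex=8.557, x_land=54.993, impact vy=-12.957
  bounce: vy ← 0.66·12.957 = 8.552
Arc 3: start y=0.000, vy=8.552 → t=1.743, apex=3.727, x_land=70.230, impact vy=-8.552
  bounce: vy ← 0.66·8.552 = 5.644
Arc 4: start y=0.000, vy=5.644 → t=1.151, apex=1.624, x_land=80.287, impact vy=-5.644
  bounce: vy ← 0.66·5.644 = 3.725
Arc 5: start y=0.000, vy=3.725 → t=0.759, apex=0.707, x_land=86.925, impact vy=-3.725
  bounce: vy ← 0.66·3.725 = 2.459

1 3.651 19.643 31.906
2 2.642 8.557 54.993
3 1.743 3.727 70.230
4 1.151 1.624 80.287
5 0.759 0.707 86.925
final: 86.925 2.459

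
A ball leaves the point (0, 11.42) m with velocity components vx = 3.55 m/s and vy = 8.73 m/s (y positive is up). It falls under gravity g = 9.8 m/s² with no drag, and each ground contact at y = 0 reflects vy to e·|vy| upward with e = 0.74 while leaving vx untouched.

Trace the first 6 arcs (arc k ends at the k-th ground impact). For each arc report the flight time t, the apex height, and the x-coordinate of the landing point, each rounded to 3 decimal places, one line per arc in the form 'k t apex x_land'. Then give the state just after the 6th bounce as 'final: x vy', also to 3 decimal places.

Arc 1: start y=11.420, vy=8.730 → t=2.658, apex=15.308, x_land=9.437, impact vy=-17.322
  bounce: vy ← 0.74·17.322 = 12.818
Arc 2: start y=0.000, vy=12.818 → t=2.616, apex=8.383, x_land=18.724, impact vy=-12.818
  bounce: vy ← 0.74·12.818 = 9.485
Arc 3: start y=0.000, vy=9.485 → t=1.936, apex=4.590, x_land=25.596, impact vy=-9.485
  bounce: vy ← 0.74·9.485 = 7.019
Arc 4: start y=0.000, vy=7.019 → t=1.432, apex=2.514, x_land=30.681, impact vy=-7.019
  bounce: vy ← 0.74·7.019 = 5.194
Arc 5: start y=0.000, vy=5.194 → t=1.060, apex=1.377, x_land=34.444, impact vy=-5.194
  bounce: vy ← 0.74·5.194 = 3.844
Arc 6: start y=0.000, vy=3.844 → t=0.784, apex=0.754, x_land=37.229, impact vy=-3.844
  bounce: vy ← 0.74·3.844 = 2.844

1 2.658 15.308 9.437
2 2.616 8.383 18.724
3 1.936 4.590 25.596
4 1.432 2.514 30.681
5 1.060 1.377 34.444
6 0.784 0.754 37.229
final: 37.229 2.844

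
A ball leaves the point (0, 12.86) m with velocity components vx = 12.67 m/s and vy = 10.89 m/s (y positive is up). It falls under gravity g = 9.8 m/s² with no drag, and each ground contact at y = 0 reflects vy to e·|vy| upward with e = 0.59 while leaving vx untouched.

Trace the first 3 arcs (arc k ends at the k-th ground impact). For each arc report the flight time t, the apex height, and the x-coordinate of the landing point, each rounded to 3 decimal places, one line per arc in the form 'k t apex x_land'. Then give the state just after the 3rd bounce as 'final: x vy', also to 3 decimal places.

1 3.076 18.911 38.970
2 2.318 6.583 68.340
3 1.368 2.291 85.669
final: 85.669 3.954

Arc 1: start y=12.860, vy=10.890 → t=3.076, apex=18.911, x_land=38.970, impact vy=-19.252
  bounce: vy ← 0.59·19.252 = 11.359
Arc 2: start y=0.000, vy=11.359 → t=2.318, apex=6.583, x_land=68.340, impact vy=-11.359
  bounce: vy ← 0.59·11.359 = 6.702
Arc 3: start y=0.000, vy=6.702 → t=1.368, apex=2.291, x_land=85.669, impact vy=-6.702
  bounce: vy ← 0.59·6.702 = 3.954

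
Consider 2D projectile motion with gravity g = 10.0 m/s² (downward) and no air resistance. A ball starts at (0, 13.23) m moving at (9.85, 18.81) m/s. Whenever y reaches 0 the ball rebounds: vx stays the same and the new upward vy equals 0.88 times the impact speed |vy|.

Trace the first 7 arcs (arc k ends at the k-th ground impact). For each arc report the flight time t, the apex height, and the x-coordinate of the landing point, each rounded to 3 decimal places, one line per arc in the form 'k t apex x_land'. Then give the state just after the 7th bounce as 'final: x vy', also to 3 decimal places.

1 4.368 30.921 43.023
2 4.377 23.945 86.134
3 3.852 18.543 124.072
4 3.389 14.360 157.457
5 2.983 11.120 186.836
6 2.625 8.611 212.690
7 2.310 6.669 235.441
final: 235.441 10.163

Arc 1: start y=13.230, vy=18.810 → t=4.368, apex=30.921, x_land=43.023, impact vy=-24.868
  bounce: vy ← 0.88·24.868 = 21.884
Arc 2: start y=0.000, vy=21.884 → t=4.377, apex=23.945, x_land=86.134, impact vy=-21.884
  bounce: vy ← 0.88·21.884 = 19.258
Arc 3: start y=0.000, vy=19.258 → t=3.852, apex=18.543, x_land=124.072, impact vy=-19.258
  bounce: vy ← 0.88·19.258 = 16.947
Arc 4: start y=0.000, vy=16.947 → t=3.389, apex=14.360, x_land=157.457, impact vy=-16.947
  bounce: vy ← 0.88·16.947 = 14.913
Arc 5: start y=0.000, vy=14.913 → t=2.983, apex=11.120, x_land=186.836, impact vy=-14.913
  bounce: vy ← 0.88·14.913 = 13.124
Arc 6: start y=0.000, vy=13.124 → t=2.625, apex=8.611, x_land=212.690, impact vy=-13.124
  bounce: vy ← 0.88·13.124 = 11.549
Arc 7: start y=0.000, vy=11.549 → t=2.310, apex=6.669, x_land=235.441, impact vy=-11.549
  bounce: vy ← 0.88·11.549 = 10.163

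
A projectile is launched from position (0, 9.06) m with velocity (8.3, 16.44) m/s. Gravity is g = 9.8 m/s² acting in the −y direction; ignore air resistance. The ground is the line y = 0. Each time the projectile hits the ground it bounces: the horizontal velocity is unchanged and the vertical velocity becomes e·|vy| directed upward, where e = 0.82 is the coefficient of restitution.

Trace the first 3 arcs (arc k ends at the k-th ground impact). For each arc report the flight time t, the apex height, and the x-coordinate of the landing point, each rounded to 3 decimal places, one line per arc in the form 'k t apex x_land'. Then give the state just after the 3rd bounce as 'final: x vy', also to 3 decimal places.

1 3.837 22.849 31.847
2 3.541 15.364 61.241
3 2.904 10.331 85.344
final: 85.344 11.668

Arc 1: start y=9.060, vy=16.440 → t=3.837, apex=22.849, x_land=31.847, impact vy=-21.162
  bounce: vy ← 0.82·21.162 = 17.353
Arc 2: start y=0.000, vy=17.353 → t=3.541, apex=15.364, x_land=61.241, impact vy=-17.353
  bounce: vy ← 0.82·17.353 = 14.230
Arc 3: start y=0.000, vy=14.230 → t=2.904, apex=10.331, x_land=85.344, impact vy=-14.230
  bounce: vy ← 0.82·14.230 = 11.668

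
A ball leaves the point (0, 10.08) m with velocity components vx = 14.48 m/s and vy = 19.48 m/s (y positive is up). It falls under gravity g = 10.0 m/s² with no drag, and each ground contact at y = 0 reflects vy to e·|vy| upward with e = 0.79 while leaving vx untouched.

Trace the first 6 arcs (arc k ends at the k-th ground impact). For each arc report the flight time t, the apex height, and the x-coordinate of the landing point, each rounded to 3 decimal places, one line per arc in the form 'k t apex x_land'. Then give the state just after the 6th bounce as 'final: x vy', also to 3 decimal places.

Arc 1: start y=10.080, vy=19.480 → t=4.359, apex=29.054, x_land=63.112, impact vy=-24.105
  bounce: vy ← 0.79·24.105 = 19.043
Arc 2: start y=0.000, vy=19.043 → t=3.809, apex=18.132, x_land=118.261, impact vy=-19.043
  bounce: vy ← 0.79·19.043 = 15.044
Arc 3: start y=0.000, vy=15.044 → t=3.009, apex=11.316, x_land=161.829, impact vy=-15.044
  bounce: vy ← 0.79·15.044 = 11.885
Arc 4: start y=0.000, vy=11.885 → t=2.377, apex=7.063, x_land=196.248, impact vy=-11.885
  bounce: vy ← 0.79·11.885 = 9.389
Arc 5: start y=0.000, vy=9.389 → t=1.878, apex=4.408, x_land=223.438, impact vy=-9.389
  bounce: vy ← 0.79·9.389 = 7.417
Arc 6: start y=0.000, vy=7.417 → t=1.483, apex=2.751, x_land=244.919, impact vy=-7.417
  bounce: vy ← 0.79·7.417 = 5.860

1 4.359 29.054 63.112
2 3.809 18.132 118.261
3 3.009 11.316 161.829
4 2.377 7.063 196.248
5 1.878 4.408 223.438
6 1.483 2.751 244.919
final: 244.919 5.860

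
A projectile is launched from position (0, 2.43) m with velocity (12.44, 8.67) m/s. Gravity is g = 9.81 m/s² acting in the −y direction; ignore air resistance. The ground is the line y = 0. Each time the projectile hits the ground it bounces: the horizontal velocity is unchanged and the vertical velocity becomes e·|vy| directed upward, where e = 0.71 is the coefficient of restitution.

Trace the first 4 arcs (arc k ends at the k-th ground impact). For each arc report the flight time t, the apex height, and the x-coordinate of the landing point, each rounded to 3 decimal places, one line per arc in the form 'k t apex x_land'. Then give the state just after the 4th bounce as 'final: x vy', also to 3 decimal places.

Arc 1: start y=2.430, vy=8.670 → t=2.014, apex=6.261, x_land=25.049, impact vy=-11.084
  bounce: vy ← 0.71·11.084 = 7.869
Arc 2: start y=0.000, vy=7.869 → t=1.604, apex=3.156, x_land=45.007, impact vy=-7.869
  bounce: vy ← 0.71·7.869 = 5.587
Arc 3: start y=0.000, vy=5.587 → t=1.139, apex=1.591, x_land=59.178, impact vy=-5.587
  bounce: vy ← 0.71·5.587 = 3.967
Arc 4: start y=0.000, vy=3.967 → t=0.809, apex=0.802, x_land=69.239, impact vy=-3.967
  bounce: vy ← 0.71·3.967 = 2.817

1 2.014 6.261 25.049
2 1.604 3.156 45.007
3 1.139 1.591 59.178
4 0.809 0.802 69.239
final: 69.239 2.817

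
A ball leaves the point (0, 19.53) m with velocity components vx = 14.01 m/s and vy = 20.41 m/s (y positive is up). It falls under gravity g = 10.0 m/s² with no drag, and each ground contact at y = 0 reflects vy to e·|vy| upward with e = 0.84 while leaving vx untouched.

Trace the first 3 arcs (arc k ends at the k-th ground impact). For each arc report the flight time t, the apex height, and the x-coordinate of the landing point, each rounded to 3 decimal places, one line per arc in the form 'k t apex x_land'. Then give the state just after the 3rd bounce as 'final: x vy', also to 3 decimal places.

1 4.882 40.358 68.398
2 4.773 28.477 135.268
3 4.009 20.093 191.438
final: 191.438 16.839

Arc 1: start y=19.530, vy=20.410 → t=4.882, apex=40.358, x_land=68.398, impact vy=-28.411
  bounce: vy ← 0.84·28.411 = 23.865
Arc 2: start y=0.000, vy=23.865 → t=4.773, apex=28.477, x_land=135.268, impact vy=-23.865
  bounce: vy ← 0.84·23.865 = 20.047
Arc 3: start y=0.000, vy=20.047 → t=4.009, apex=20.093, x_land=191.438, impact vy=-20.047
  bounce: vy ← 0.84·20.047 = 16.839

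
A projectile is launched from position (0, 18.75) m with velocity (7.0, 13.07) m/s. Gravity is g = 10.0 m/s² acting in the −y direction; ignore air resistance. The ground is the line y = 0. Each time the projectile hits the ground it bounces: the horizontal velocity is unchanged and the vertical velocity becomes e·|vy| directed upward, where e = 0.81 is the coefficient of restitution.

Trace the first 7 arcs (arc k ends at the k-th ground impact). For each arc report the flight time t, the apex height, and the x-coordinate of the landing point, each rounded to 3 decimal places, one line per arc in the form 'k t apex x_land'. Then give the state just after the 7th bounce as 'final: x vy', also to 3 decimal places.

Arc 1: start y=18.750, vy=13.070 → t=3.643, apex=27.291, x_land=25.503, impact vy=-23.363
  bounce: vy ← 0.81·23.363 = 18.924
Arc 2: start y=0.000, vy=18.924 → t=3.785, apex=17.906, x_land=51.997, impact vy=-18.924
  bounce: vy ← 0.81·18.924 = 15.328
Arc 3: start y=0.000, vy=15.328 → t=3.066, apex=11.748, x_land=73.456, impact vy=-15.328
  bounce: vy ← 0.81·15.328 = 12.416
Arc 4: start y=0.000, vy=12.416 → t=2.483, apex=7.708, x_land=90.839, impact vy=-12.416
  bounce: vy ← 0.81·12.416 = 10.057
Arc 5: start y=0.000, vy=10.057 → t=2.011, apex=5.057, x_land=104.918, impact vy=-10.057
  bounce: vy ← 0.81·10.057 = 8.146
Arc 6: start y=0.000, vy=8.146 → t=1.629, apex=3.318, x_land=116.323, impact vy=-8.146
  bounce: vy ← 0.81·8.146 = 6.598
Arc 7: start y=0.000, vy=6.598 → t=1.320, apex=2.177, x_land=125.561, impact vy=-6.598
  bounce: vy ← 0.81·6.598 = 5.345

1 3.643 27.291 25.503
2 3.785 17.906 51.997
3 3.066 11.748 73.456
4 2.483 7.708 90.839
5 2.011 5.057 104.918
6 1.629 3.318 116.323
7 1.320 2.177 125.561
final: 125.561 5.345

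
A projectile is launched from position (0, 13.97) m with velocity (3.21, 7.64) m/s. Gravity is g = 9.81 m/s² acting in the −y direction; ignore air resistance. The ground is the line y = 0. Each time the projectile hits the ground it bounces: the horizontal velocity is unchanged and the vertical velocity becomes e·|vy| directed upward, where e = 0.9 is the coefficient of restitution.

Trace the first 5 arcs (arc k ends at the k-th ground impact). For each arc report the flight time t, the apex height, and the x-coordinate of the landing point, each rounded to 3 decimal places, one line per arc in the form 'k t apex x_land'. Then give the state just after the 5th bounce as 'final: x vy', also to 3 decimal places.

1 2.637 16.945 8.466
2 3.346 13.725 19.206
3 3.011 11.118 28.871
4 2.710 9.005 37.570
5 2.439 7.294 45.399
final: 45.399 10.767

Arc 1: start y=13.970, vy=7.640 → t=2.637, apex=16.945, x_land=8.466, impact vy=-18.234
  bounce: vy ← 0.9·18.234 = 16.410
Arc 2: start y=0.000, vy=16.410 → t=3.346, apex=13.725, x_land=19.206, impact vy=-16.410
  bounce: vy ← 0.9·16.410 = 14.769
Arc 3: start y=0.000, vy=14.769 → t=3.011, apex=11.118, x_land=28.871, impact vy=-14.769
  bounce: vy ← 0.9·14.769 = 13.292
Arc 4: start y=0.000, vy=13.292 → t=2.710, apex=9.005, x_land=37.570, impact vy=-13.292
  bounce: vy ← 0.9·13.292 = 11.963
Arc 5: start y=0.000, vy=11.963 → t=2.439, apex=7.294, x_land=45.399, impact vy=-11.963
  bounce: vy ← 0.9·11.963 = 10.767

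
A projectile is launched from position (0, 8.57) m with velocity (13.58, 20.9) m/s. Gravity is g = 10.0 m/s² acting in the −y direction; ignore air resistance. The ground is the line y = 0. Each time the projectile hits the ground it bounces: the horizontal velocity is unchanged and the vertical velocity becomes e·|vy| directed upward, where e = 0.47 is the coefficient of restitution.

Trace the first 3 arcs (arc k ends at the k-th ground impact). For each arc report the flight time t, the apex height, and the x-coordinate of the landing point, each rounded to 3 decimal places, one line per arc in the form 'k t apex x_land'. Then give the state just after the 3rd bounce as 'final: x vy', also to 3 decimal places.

1 4.556 30.410 61.873
2 2.318 6.718 93.355
3 1.090 1.484 108.151
final: 108.151 2.560

Arc 1: start y=8.570, vy=20.900 → t=4.556, apex=30.410, x_land=61.873, impact vy=-24.662
  bounce: vy ← 0.47·24.662 = 11.591
Arc 2: start y=0.000, vy=11.591 → t=2.318, apex=6.718, x_land=93.355, impact vy=-11.591
  bounce: vy ← 0.47·11.591 = 5.448
Arc 3: start y=0.000, vy=5.448 → t=1.090, apex=1.484, x_land=108.151, impact vy=-5.448
  bounce: vy ← 0.47·5.448 = 2.560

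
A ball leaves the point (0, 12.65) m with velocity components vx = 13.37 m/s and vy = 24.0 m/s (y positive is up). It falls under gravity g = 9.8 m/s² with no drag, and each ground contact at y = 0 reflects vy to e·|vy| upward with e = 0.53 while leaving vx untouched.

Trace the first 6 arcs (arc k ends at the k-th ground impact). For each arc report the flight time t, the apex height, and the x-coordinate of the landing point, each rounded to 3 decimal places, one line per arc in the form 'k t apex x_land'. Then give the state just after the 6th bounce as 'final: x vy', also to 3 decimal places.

Arc 1: start y=12.650, vy=24.000 → t=5.378, apex=42.038, x_land=71.904, impact vy=-28.704
  bounce: vy ← 0.53·28.704 = 15.213
Arc 2: start y=0.000, vy=15.213 → t=3.105, apex=11.808, x_land=113.414, impact vy=-15.213
  bounce: vy ← 0.53·15.213 = 8.063
Arc 3: start y=0.000, vy=8.063 → t=1.646, apex=3.317, x_land=135.415, impact vy=-8.063
  bounce: vy ← 0.53·8.063 = 4.273
Arc 4: start y=0.000, vy=4.273 → t=0.872, apex=0.932, x_land=147.075, impact vy=-4.273
  bounce: vy ← 0.53·4.273 = 2.265
Arc 5: start y=0.000, vy=2.265 → t=0.462, apex=0.262, x_land=153.255, impact vy=-2.265
  bounce: vy ← 0.53·2.265 = 1.200
Arc 6: start y=0.000, vy=1.200 → t=0.245, apex=0.074, x_land=156.531, impact vy=-1.200
  bounce: vy ← 0.53·1.200 = 0.636

1 5.378 42.038 71.904
2 3.105 11.808 113.414
3 1.646 3.317 135.415
4 0.872 0.932 147.075
5 0.462 0.262 153.255
6 0.245 0.074 156.531
final: 156.531 0.636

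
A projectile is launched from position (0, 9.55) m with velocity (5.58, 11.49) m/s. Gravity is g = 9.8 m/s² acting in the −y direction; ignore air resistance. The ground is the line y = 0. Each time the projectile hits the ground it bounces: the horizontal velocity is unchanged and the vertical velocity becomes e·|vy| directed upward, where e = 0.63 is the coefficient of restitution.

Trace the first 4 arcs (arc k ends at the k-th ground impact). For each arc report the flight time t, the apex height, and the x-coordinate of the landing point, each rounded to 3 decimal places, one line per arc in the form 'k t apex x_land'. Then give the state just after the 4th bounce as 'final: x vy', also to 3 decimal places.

Arc 1: start y=9.550, vy=11.490 → t=2.996, apex=16.286, x_land=16.715, impact vy=-17.866
  bounce: vy ← 0.63·17.866 = 11.256
Arc 2: start y=0.000, vy=11.256 → t=2.297, apex=6.464, x_land=29.533, impact vy=-11.256
  bounce: vy ← 0.63·11.256 = 7.091
Arc 3: start y=0.000, vy=7.091 → t=1.447, apex=2.565, x_land=37.608, impact vy=-7.091
  bounce: vy ← 0.63·7.091 = 4.467
Arc 4: start y=0.000, vy=4.467 → t=0.912, apex=1.018, x_land=42.695, impact vy=-4.467
  bounce: vy ← 0.63·4.467 = 2.814

1 2.996 16.286 16.715
2 2.297 6.464 29.533
3 1.447 2.565 37.608
4 0.912 1.018 42.695
final: 42.695 2.814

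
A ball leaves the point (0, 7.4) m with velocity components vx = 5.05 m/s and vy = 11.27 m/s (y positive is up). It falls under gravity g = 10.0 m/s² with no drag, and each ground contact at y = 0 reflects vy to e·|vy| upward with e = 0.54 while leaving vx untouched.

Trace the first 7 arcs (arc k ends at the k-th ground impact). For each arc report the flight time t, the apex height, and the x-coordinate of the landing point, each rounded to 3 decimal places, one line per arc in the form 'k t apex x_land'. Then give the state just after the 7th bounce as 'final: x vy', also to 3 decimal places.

1 2.785 13.751 14.066
2 1.791 4.010 23.111
3 0.967 1.169 27.995
4 0.522 0.341 30.632
5 0.282 0.099 32.056
6 0.152 0.029 32.825
7 0.082 0.008 33.241
final: 33.241 0.222

Arc 1: start y=7.400, vy=11.270 → t=2.785, apex=13.751, x_land=14.066, impact vy=-16.584
  bounce: vy ← 0.54·16.584 = 8.955
Arc 2: start y=0.000, vy=8.955 → t=1.791, apex=4.010, x_land=23.111, impact vy=-8.955
  bounce: vy ← 0.54·8.955 = 4.836
Arc 3: start y=0.000, vy=4.836 → t=0.967, apex=1.169, x_land=27.995, impact vy=-4.836
  bounce: vy ← 0.54·4.836 = 2.611
Arc 4: start y=0.000, vy=2.611 → t=0.522, apex=0.341, x_land=30.632, impact vy=-2.611
  bounce: vy ← 0.54·2.611 = 1.410
Arc 5: start y=0.000, vy=1.410 → t=0.282, apex=0.099, x_land=32.056, impact vy=-1.410
  bounce: vy ← 0.54·1.410 = 0.761
Arc 6: start y=0.000, vy=0.761 → t=0.152, apex=0.029, x_land=32.825, impact vy=-0.761
  bounce: vy ← 0.54·0.761 = 0.411
Arc 7: start y=0.000, vy=0.411 → t=0.082, apex=0.008, x_land=33.241, impact vy=-0.411
  bounce: vy ← 0.54·0.411 = 0.222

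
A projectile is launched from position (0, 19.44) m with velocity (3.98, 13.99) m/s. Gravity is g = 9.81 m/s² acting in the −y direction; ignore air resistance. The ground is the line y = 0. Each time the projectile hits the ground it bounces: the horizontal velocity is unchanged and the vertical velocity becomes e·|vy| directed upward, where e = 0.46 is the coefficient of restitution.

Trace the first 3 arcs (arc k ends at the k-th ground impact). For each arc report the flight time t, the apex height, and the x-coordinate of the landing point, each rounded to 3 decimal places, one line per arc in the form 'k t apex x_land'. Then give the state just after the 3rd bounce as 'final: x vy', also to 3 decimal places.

1 3.875 29.416 15.422
2 2.253 6.224 24.389
3 1.036 1.317 28.514
final: 28.514 2.338

Arc 1: start y=19.440, vy=13.990 → t=3.875, apex=29.416, x_land=15.422, impact vy=-24.024
  bounce: vy ← 0.46·24.024 = 11.051
Arc 2: start y=0.000, vy=11.051 → t=2.253, apex=6.224, x_land=24.389, impact vy=-11.051
  bounce: vy ← 0.46·11.051 = 5.083
Arc 3: start y=0.000, vy=5.083 → t=1.036, apex=1.317, x_land=28.514, impact vy=-5.083
  bounce: vy ← 0.46·5.083 = 2.338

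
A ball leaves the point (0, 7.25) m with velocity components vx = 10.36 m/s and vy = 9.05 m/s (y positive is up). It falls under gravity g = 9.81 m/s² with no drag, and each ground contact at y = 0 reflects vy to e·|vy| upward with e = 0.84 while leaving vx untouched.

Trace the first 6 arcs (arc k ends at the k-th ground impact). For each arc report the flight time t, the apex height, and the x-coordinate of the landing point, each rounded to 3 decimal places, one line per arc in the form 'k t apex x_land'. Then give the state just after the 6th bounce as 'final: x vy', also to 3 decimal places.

Arc 1: start y=7.250, vy=9.050 → t=2.449, apex=11.424, x_land=25.368, impact vy=-14.972
  bounce: vy ← 0.84·14.972 = 12.576
Arc 2: start y=0.000, vy=12.576 → t=2.564, apex=8.061, x_land=51.931, impact vy=-12.576
  bounce: vy ← 0.84·12.576 = 10.564
Arc 3: start y=0.000, vy=10.564 → t=2.154, apex=5.688, x_land=74.243, impact vy=-10.564
  bounce: vy ← 0.84·10.564 = 8.874
Arc 4: start y=0.000, vy=8.874 → t=1.809, apex=4.013, x_land=92.986, impact vy=-8.874
  bounce: vy ← 0.84·8.874 = 7.454
Arc 5: start y=0.000, vy=7.454 → t=1.520, apex=2.832, x_land=108.729, impact vy=-7.454
  bounce: vy ← 0.84·7.454 = 6.261
Arc 6: start y=0.000, vy=6.261 → t=1.277, apex=1.998, x_land=121.954, impact vy=-6.261
  bounce: vy ← 0.84·6.261 = 5.259

1 2.449 11.424 25.368
2 2.564 8.061 51.931
3 2.154 5.688 74.243
4 1.809 4.013 92.986
5 1.520 2.832 108.729
6 1.277 1.998 121.954
final: 121.954 5.259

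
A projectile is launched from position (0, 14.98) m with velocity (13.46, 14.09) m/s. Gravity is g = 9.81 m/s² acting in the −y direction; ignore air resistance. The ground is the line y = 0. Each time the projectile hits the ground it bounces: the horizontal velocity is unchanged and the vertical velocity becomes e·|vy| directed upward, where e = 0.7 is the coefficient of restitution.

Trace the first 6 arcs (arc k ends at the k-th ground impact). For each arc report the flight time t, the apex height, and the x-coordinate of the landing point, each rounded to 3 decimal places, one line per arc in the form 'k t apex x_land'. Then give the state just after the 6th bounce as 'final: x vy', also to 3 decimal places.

1 3.698 25.099 49.780
2 3.167 12.298 92.406
3 2.217 6.026 122.245
4 1.552 2.953 143.132
5 1.086 1.447 157.753
6 0.760 0.709 167.987
final: 167.987 2.611

Arc 1: start y=14.980, vy=14.090 → t=3.698, apex=25.099, x_land=49.780, impact vy=-22.191
  bounce: vy ← 0.7·22.191 = 15.534
Arc 2: start y=0.000, vy=15.534 → t=3.167, apex=12.298, x_land=92.406, impact vy=-15.534
  bounce: vy ← 0.7·15.534 = 10.874
Arc 3: start y=0.000, vy=10.874 → t=2.217, apex=6.026, x_land=122.245, impact vy=-10.874
  bounce: vy ← 0.7·10.874 = 7.611
Arc 4: start y=0.000, vy=7.611 → t=1.552, apex=2.953, x_land=143.132, impact vy=-7.611
  bounce: vy ← 0.7·7.611 = 5.328
Arc 5: start y=0.000, vy=5.328 → t=1.086, apex=1.447, x_land=157.753, impact vy=-5.328
  bounce: vy ← 0.7·5.328 = 3.730
Arc 6: start y=0.000, vy=3.730 → t=0.760, apex=0.709, x_land=167.987, impact vy=-3.730
  bounce: vy ← 0.7·3.730 = 2.611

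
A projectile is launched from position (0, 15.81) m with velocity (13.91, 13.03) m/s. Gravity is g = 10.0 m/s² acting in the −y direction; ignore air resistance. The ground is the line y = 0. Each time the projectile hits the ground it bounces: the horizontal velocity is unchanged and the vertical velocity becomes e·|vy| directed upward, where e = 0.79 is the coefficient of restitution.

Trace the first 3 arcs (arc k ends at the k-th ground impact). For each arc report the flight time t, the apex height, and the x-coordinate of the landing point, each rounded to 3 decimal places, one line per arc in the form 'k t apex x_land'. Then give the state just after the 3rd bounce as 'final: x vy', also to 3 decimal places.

Arc 1: start y=15.810, vy=13.030 → t=3.507, apex=24.299, x_land=48.789, impact vy=-22.045
  bounce: vy ← 0.79·22.045 = 17.416
Arc 2: start y=0.000, vy=17.416 → t=3.483, apex=15.165, x_land=97.239, impact vy=-17.416
  bounce: vy ← 0.79·17.416 = 13.758
Arc 3: start y=0.000, vy=13.758 → t=2.752, apex=9.464, x_land=135.515, impact vy=-13.758
  bounce: vy ← 0.79·13.758 = 10.869

1 3.507 24.299 48.789
2 3.483 15.165 97.239
3 2.752 9.464 135.515
final: 135.515 10.869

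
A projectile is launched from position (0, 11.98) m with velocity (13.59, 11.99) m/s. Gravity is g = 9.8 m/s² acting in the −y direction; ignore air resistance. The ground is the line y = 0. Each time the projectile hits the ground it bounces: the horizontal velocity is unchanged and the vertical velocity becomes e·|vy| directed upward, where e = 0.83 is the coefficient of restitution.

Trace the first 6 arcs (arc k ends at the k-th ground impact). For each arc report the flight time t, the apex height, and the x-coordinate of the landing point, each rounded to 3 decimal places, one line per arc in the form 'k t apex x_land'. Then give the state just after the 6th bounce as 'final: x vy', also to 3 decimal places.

1 3.209 19.315 43.608
2 3.296 13.306 88.398
3 2.735 9.166 125.573
4 2.270 6.315 156.428
5 1.884 4.350 182.038
6 1.564 2.997 203.294
final: 203.294 6.361

Arc 1: start y=11.980, vy=11.990 → t=3.209, apex=19.315, x_land=43.608, impact vy=-19.457
  bounce: vy ← 0.83·19.457 = 16.149
Arc 2: start y=0.000, vy=16.149 → t=3.296, apex=13.306, x_land=88.398, impact vy=-16.149
  bounce: vy ← 0.83·16.149 = 13.404
Arc 3: start y=0.000, vy=13.404 → t=2.735, apex=9.166, x_land=125.573, impact vy=-13.404
  bounce: vy ← 0.83·13.404 = 11.125
Arc 4: start y=0.000, vy=11.125 → t=2.270, apex=6.315, x_land=156.428, impact vy=-11.125
  bounce: vy ← 0.83·11.125 = 9.234
Arc 5: start y=0.000, vy=9.234 → t=1.884, apex=4.350, x_land=182.038, impact vy=-9.234
  bounce: vy ← 0.83·9.234 = 7.664
Arc 6: start y=0.000, vy=7.664 → t=1.564, apex=2.997, x_land=203.294, impact vy=-7.664
  bounce: vy ← 0.83·7.664 = 6.361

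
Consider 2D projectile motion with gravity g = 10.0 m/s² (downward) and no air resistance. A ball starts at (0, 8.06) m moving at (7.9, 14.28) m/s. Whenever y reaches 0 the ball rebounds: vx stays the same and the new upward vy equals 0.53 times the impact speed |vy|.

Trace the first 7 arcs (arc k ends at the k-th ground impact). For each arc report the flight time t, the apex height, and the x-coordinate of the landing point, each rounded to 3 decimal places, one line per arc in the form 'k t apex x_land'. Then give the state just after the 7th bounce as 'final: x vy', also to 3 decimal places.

1 3.339 18.256 26.377
2 2.025 5.128 42.378
3 1.073 1.440 50.858
4 0.569 0.405 55.353
5 0.302 0.114 57.735
6 0.160 0.032 58.998
7 0.085 0.009 59.667
final: 59.667 0.224

Arc 1: start y=8.060, vy=14.280 → t=3.339, apex=18.256, x_land=26.377, impact vy=-19.108
  bounce: vy ← 0.53·19.108 = 10.127
Arc 2: start y=0.000, vy=10.127 → t=2.025, apex=5.128, x_land=42.378, impact vy=-10.127
  bounce: vy ← 0.53·10.127 = 5.367
Arc 3: start y=0.000, vy=5.367 → t=1.073, apex=1.440, x_land=50.858, impact vy=-5.367
  bounce: vy ← 0.53·5.367 = 2.845
Arc 4: start y=0.000, vy=2.845 → t=0.569, apex=0.405, x_land=55.353, impact vy=-2.845
  bounce: vy ← 0.53·2.845 = 1.508
Arc 5: start y=0.000, vy=1.508 → t=0.302, apex=0.114, x_land=57.735, impact vy=-1.508
  bounce: vy ← 0.53·1.508 = 0.799
Arc 6: start y=0.000, vy=0.799 → t=0.160, apex=0.032, x_land=58.998, impact vy=-0.799
  bounce: vy ← 0.53·0.799 = 0.424
Arc 7: start y=0.000, vy=0.424 → t=0.085, apex=0.009, x_land=59.667, impact vy=-0.424
  bounce: vy ← 0.53·0.424 = 0.224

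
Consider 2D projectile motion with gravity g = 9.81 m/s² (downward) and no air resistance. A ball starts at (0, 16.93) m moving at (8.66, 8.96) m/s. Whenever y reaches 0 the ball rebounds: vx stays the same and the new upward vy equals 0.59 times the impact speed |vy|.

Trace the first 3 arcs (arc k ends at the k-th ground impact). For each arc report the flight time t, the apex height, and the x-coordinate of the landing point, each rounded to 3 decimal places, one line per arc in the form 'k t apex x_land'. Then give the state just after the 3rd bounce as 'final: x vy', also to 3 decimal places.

Arc 1: start y=16.930, vy=8.960 → t=2.984, apex=21.022, x_land=25.838, impact vy=-20.309
  bounce: vy ← 0.59·20.309 = 11.982
Arc 2: start y=0.000, vy=11.982 → t=2.443, apex=7.318, x_land=46.993, impact vy=-11.982
  bounce: vy ← 0.59·11.982 = 7.070
Arc 3: start y=0.000, vy=7.070 → t=1.441, apex=2.547, x_land=59.474, impact vy=-7.070
  bounce: vy ← 0.59·7.070 = 4.171

1 2.984 21.022 25.838
2 2.443 7.318 46.993
3 1.441 2.547 59.474
final: 59.474 4.171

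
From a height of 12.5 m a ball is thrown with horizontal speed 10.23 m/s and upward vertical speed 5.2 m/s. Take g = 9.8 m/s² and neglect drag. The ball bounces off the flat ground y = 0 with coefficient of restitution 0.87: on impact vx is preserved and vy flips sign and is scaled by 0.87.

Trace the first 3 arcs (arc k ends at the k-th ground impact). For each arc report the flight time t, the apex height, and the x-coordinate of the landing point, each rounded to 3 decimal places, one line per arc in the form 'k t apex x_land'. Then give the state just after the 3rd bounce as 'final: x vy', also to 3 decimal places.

1 2.214 13.880 22.645
2 2.928 10.505 52.604
3 2.548 7.952 78.667
final: 78.667 10.861

Arc 1: start y=12.500, vy=5.200 → t=2.214, apex=13.880, x_land=22.645, impact vy=-16.494
  bounce: vy ← 0.87·16.494 = 14.349
Arc 2: start y=0.000, vy=14.349 → t=2.928, apex=10.505, x_land=52.604, impact vy=-14.349
  bounce: vy ← 0.87·14.349 = 12.484
Arc 3: start y=0.000, vy=12.484 → t=2.548, apex=7.952, x_land=78.667, impact vy=-12.484
  bounce: vy ← 0.87·12.484 = 10.861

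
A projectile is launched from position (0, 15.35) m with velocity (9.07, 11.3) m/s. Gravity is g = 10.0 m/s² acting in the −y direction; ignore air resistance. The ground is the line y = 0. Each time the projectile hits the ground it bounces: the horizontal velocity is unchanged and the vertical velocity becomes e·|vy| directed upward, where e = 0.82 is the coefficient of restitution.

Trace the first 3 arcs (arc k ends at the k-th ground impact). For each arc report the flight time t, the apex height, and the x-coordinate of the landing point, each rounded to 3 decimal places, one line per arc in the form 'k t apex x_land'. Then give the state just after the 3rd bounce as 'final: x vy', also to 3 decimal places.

Arc 1: start y=15.350, vy=11.300 → t=3.215, apex=21.735, x_land=29.159, impact vy=-20.849
  bounce: vy ← 0.82·20.849 = 17.096
Arc 2: start y=0.000, vy=17.096 → t=3.419, apex=14.614, x_land=60.172, impact vy=-17.096
  bounce: vy ← 0.82·17.096 = 14.019
Arc 3: start y=0.000, vy=14.019 → t=2.804, apex=9.827, x_land=85.603, impact vy=-14.019
  bounce: vy ← 0.82·14.019 = 11.496

1 3.215 21.735 29.159
2 3.419 14.614 60.172
3 2.804 9.827 85.603
final: 85.603 11.496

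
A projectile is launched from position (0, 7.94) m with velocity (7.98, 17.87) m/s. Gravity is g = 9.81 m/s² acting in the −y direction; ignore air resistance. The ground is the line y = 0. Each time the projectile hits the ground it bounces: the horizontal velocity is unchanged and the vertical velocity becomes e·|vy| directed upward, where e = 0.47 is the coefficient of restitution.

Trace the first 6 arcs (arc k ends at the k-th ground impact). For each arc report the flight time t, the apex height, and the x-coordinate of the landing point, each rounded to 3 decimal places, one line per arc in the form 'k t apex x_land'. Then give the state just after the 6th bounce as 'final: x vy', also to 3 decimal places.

Arc 1: start y=7.940, vy=17.870 → t=4.044, apex=24.216, x_land=32.268, impact vy=-21.797
  bounce: vy ← 0.47·21.797 = 10.245
Arc 2: start y=0.000, vy=10.245 → t=2.089, apex=5.349, x_land=48.935, impact vy=-10.245
  bounce: vy ← 0.47·10.245 = 4.815
Arc 3: start y=0.000, vy=4.815 → t=0.982, apex=1.182, x_land=56.768, impact vy=-4.815
  bounce: vy ← 0.47·4.815 = 2.263
Arc 4: start y=0.000, vy=2.263 → t=0.461, apex=0.261, x_land=60.450, impact vy=-2.263
  bounce: vy ← 0.47·2.263 = 1.064
Arc 5: start y=0.000, vy=1.064 → t=0.217, apex=0.058, x_land=62.181, impact vy=-1.064
  bounce: vy ← 0.47·1.064 = 0.500
Arc 6: start y=0.000, vy=0.500 → t=0.102, apex=0.013, x_land=62.994, impact vy=-0.500
  bounce: vy ← 0.47·0.500 = 0.235

1 4.044 24.216 32.268
2 2.089 5.349 48.935
3 0.982 1.182 56.768
4 0.461 0.261 60.450
5 0.217 0.058 62.181
6 0.102 0.013 62.994
final: 62.994 0.235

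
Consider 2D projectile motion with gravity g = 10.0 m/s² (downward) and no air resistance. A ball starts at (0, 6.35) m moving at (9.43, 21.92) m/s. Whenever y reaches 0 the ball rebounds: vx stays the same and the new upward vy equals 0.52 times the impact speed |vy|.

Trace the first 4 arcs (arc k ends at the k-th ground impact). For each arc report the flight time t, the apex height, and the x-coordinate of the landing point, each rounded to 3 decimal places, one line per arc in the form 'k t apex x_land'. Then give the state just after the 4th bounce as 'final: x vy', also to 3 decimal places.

Arc 1: start y=6.350, vy=21.920 → t=4.657, apex=30.374, x_land=43.913, impact vy=-24.647
  bounce: vy ← 0.52·24.647 = 12.817
Arc 2: start y=0.000, vy=12.817 → t=2.563, apex=8.213, x_land=68.085, impact vy=-12.817
  bounce: vy ← 0.52·12.817 = 6.665
Arc 3: start y=0.000, vy=6.665 → t=1.333, apex=2.221, x_land=80.654, impact vy=-6.665
  bounce: vy ← 0.52·6.665 = 3.466
Arc 4: start y=0.000, vy=3.466 → t=0.693, apex=0.601, x_land=87.191, impact vy=-3.466
  bounce: vy ← 0.52·3.466 = 1.802

1 4.657 30.374 43.913
2 2.563 8.213 68.085
3 1.333 2.221 80.654
4 0.693 0.601 87.191
final: 87.191 1.802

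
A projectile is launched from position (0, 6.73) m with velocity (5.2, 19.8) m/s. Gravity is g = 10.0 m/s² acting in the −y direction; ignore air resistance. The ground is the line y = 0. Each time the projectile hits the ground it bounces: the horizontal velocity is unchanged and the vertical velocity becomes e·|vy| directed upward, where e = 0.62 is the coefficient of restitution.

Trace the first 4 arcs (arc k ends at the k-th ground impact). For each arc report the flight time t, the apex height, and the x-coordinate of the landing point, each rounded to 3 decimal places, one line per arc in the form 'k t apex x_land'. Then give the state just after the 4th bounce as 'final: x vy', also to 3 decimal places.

1 4.275 26.332 22.229
2 2.846 10.122 37.027
3 1.764 3.891 46.201
4 1.094 1.496 51.889
final: 51.889 3.391

Arc 1: start y=6.730, vy=19.800 → t=4.275, apex=26.332, x_land=22.229, impact vy=-22.949
  bounce: vy ← 0.62·22.949 = 14.228
Arc 2: start y=0.000, vy=14.228 → t=2.846, apex=10.122, x_land=37.027, impact vy=-14.228
  bounce: vy ← 0.62·14.228 = 8.821
Arc 3: start y=0.000, vy=8.821 → t=1.764, apex=3.891, x_land=46.201, impact vy=-8.821
  bounce: vy ← 0.62·8.821 = 5.469
Arc 4: start y=0.000, vy=5.469 → t=1.094, apex=1.496, x_land=51.889, impact vy=-5.469
  bounce: vy ← 0.62·5.469 = 3.391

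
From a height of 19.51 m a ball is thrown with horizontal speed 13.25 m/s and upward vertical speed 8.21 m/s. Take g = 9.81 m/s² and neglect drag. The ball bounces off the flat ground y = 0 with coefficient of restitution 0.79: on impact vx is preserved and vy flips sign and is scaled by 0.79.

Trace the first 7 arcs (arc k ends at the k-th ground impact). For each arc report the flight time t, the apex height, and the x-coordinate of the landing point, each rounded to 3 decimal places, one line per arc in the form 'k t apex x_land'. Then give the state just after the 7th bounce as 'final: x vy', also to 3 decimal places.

1 3.000 22.945 39.747
2 3.417 14.320 85.026
3 2.700 8.937 120.797
4 2.133 5.578 149.056
5 1.685 3.481 171.381
6 1.331 2.173 189.017
7 1.052 1.356 202.950
final: 202.950 4.075

Arc 1: start y=19.510, vy=8.210 → t=3.000, apex=22.945, x_land=39.747, impact vy=-21.218
  bounce: vy ← 0.79·21.218 = 16.762
Arc 2: start y=0.000, vy=16.762 → t=3.417, apex=14.320, x_land=85.026, impact vy=-16.762
  bounce: vy ← 0.79·16.762 = 13.242
Arc 3: start y=0.000, vy=13.242 → t=2.700, apex=8.937, x_land=120.797, impact vy=-13.242
  bounce: vy ← 0.79·13.242 = 10.461
Arc 4: start y=0.000, vy=10.461 → t=2.133, apex=5.578, x_land=149.056, impact vy=-10.461
  bounce: vy ← 0.79·10.461 = 8.264
Arc 5: start y=0.000, vy=8.264 → t=1.685, apex=3.481, x_land=171.381, impact vy=-8.264
  bounce: vy ← 0.79·8.264 = 6.529
Arc 6: start y=0.000, vy=6.529 → t=1.331, apex=2.173, x_land=189.017, impact vy=-6.529
  bounce: vy ← 0.79·6.529 = 5.158
Arc 7: start y=0.000, vy=5.158 → t=1.052, apex=1.356, x_land=202.950, impact vy=-5.158
  bounce: vy ← 0.79·5.158 = 4.075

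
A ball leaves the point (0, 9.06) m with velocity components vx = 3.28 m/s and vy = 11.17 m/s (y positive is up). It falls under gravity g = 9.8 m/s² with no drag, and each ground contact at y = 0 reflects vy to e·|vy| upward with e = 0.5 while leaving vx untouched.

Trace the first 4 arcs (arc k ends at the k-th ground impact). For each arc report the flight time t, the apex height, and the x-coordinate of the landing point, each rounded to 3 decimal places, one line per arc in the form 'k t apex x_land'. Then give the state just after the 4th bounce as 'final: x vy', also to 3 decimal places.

Arc 1: start y=9.060, vy=11.170 → t=2.914, apex=15.426, x_land=9.558, impact vy=-17.388
  bounce: vy ← 0.5·17.388 = 8.694
Arc 2: start y=0.000, vy=8.694 → t=1.774, apex=3.856, x_land=15.378, impact vy=-8.694
  bounce: vy ← 0.5·8.694 = 4.347
Arc 3: start y=0.000, vy=4.347 → t=0.887, apex=0.964, x_land=18.288, impact vy=-4.347
  bounce: vy ← 0.5·4.347 = 2.174
Arc 4: start y=0.000, vy=2.174 → t=0.444, apex=0.241, x_land=19.743, impact vy=-2.174
  bounce: vy ← 0.5·2.174 = 1.087

1 2.914 15.426 9.558
2 1.774 3.856 15.378
3 0.887 0.964 18.288
4 0.444 0.241 19.743
final: 19.743 1.087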